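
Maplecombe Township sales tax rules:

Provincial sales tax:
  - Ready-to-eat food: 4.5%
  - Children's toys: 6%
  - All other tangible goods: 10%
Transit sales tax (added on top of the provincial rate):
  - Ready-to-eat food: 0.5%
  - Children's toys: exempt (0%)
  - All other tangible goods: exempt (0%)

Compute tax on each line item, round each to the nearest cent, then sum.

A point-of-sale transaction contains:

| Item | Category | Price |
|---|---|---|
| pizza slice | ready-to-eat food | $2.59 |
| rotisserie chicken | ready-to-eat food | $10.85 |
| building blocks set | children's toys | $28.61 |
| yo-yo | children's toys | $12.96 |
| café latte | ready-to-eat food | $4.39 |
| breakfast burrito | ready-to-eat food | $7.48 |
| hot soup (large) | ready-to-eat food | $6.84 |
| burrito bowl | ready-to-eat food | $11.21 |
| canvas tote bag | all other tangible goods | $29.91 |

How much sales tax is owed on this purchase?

Pizza slice $2.59: ready-to-eat food → 4.5% + 0.5% transit = 5% → $0.13
Rotisserie chicken $10.85: ready-to-eat food → 4.5% + 0.5% transit = 5% → $0.54
Building blocks set $28.61: children's toys → 6% + 0% transit = 6% → $1.72
Yo-yo $12.96: children's toys → 6% + 0% transit = 6% → $0.78
Café latte $4.39: ready-to-eat food → 4.5% + 0.5% transit = 5% → $0.22
Breakfast burrito $7.48: ready-to-eat food → 4.5% + 0.5% transit = 5% → $0.37
Hot soup (large) $6.84: ready-to-eat food → 4.5% + 0.5% transit = 5% → $0.34
Burrito bowl $11.21: ready-to-eat food → 4.5% + 0.5% transit = 5% → $0.56
Canvas tote bag $29.91: all other tangible goods → 10% + 0% transit = 10% → $2.99
Total tax = $0.13 + $0.54 + $1.72 + $0.78 + $0.22 + $0.37 + $0.34 + $0.56 + $2.99 = $7.65

$7.65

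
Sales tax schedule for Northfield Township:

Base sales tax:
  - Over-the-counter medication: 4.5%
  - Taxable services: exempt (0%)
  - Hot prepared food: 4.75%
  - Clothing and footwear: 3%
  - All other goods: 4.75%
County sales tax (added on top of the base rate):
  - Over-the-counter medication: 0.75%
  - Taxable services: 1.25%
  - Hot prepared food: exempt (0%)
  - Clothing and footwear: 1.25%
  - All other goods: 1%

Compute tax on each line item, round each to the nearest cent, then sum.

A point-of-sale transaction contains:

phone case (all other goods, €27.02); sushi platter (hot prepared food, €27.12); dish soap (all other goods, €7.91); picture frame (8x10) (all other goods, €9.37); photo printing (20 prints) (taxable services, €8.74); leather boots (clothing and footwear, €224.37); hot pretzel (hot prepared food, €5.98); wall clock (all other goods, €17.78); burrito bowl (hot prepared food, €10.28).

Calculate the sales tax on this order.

€15.27

Phone case €27.02: all other goods → 4.75% + 1% county = 5.75% → €1.55
Sushi platter €27.12: hot prepared food → 4.75% + 0% county = 4.75% → €1.29
Dish soap €7.91: all other goods → 4.75% + 1% county = 5.75% → €0.45
Picture frame (8x10) €9.37: all other goods → 4.75% + 1% county = 5.75% → €0.54
Photo printing (20 prints) €8.74: taxable services → 0% + 1.25% county = 1.25% → €0.11
Leather boots €224.37: clothing and footwear → 3% + 1.25% county = 4.25% → €9.54
Hot pretzel €5.98: hot prepared food → 4.75% + 0% county = 4.75% → €0.28
Wall clock €17.78: all other goods → 4.75% + 1% county = 5.75% → €1.02
Burrito bowl €10.28: hot prepared food → 4.75% + 0% county = 4.75% → €0.49
Total tax = €1.55 + €1.29 + €0.45 + €0.54 + €0.11 + €9.54 + €0.28 + €1.02 + €0.49 = €15.27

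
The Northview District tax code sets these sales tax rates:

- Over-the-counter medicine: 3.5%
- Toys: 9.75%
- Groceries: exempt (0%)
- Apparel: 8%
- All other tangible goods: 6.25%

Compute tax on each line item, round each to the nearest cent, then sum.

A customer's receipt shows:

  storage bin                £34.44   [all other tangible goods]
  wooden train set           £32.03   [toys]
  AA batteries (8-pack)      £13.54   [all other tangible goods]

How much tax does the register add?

£6.12

Storage bin £34.44: all other tangible goods → 6.25% → £2.15
Wooden train set £32.03: toys → 9.75% → £3.12
AA batteries (8-pack) £13.54: all other tangible goods → 6.25% → £0.85
Total tax = £2.15 + £3.12 + £0.85 = £6.12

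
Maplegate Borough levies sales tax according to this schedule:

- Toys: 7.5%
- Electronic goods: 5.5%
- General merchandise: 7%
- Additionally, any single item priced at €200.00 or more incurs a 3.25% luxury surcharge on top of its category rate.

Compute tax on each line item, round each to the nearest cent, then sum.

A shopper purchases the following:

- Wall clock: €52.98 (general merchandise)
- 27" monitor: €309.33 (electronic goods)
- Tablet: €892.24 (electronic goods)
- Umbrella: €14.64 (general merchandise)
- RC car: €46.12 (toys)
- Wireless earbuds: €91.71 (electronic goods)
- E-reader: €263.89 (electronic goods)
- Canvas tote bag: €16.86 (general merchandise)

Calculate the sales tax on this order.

Wall clock €52.98: general merchandise → 7% → €3.71
27" monitor €309.33: electronic goods → 5.5% + 3.25% surcharge = 8.75% → €27.07
Tablet €892.24: electronic goods → 5.5% + 3.25% surcharge = 8.75% → €78.07
Umbrella €14.64: general merchandise → 7% → €1.02
RC car €46.12: toys → 7.5% → €3.46
Wireless earbuds €91.71: electronic goods → 5.5% → €5.04
E-reader €263.89: electronic goods → 5.5% + 3.25% surcharge = 8.75% → €23.09
Canvas tote bag €16.86: general merchandise → 7% → €1.18
Total tax = €3.71 + €27.07 + €78.07 + €1.02 + €3.46 + €5.04 + €23.09 + €1.18 = €142.64

€142.64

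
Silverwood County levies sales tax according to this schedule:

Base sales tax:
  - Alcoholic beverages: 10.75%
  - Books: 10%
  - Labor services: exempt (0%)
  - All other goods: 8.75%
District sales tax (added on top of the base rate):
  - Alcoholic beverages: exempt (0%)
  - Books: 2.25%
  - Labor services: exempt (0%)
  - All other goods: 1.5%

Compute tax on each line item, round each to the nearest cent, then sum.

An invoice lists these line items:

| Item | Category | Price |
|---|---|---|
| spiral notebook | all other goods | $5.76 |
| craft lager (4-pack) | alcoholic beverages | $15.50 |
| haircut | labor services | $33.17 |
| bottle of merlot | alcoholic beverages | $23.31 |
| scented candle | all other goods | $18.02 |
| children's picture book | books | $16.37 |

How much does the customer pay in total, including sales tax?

$120.76

Spiral notebook $5.76: all other goods → 8.75% + 1.5% district = 10.25% → $0.59
Craft lager (4-pack) $15.50: alcoholic beverages → 10.75% + 0% district = 10.75% → $1.67
Haircut $33.17: labor services → 0% + 0% district = 0% → $0.00
Bottle of merlot $23.31: alcoholic beverages → 10.75% + 0% district = 10.75% → $2.51
Scented candle $18.02: all other goods → 8.75% + 1.5% district = 10.25% → $1.85
Children's picture book $16.37: books → 10% + 2.25% district = 12.25% → $2.01
Subtotal = $112.13; tax = $8.63; total due = $120.76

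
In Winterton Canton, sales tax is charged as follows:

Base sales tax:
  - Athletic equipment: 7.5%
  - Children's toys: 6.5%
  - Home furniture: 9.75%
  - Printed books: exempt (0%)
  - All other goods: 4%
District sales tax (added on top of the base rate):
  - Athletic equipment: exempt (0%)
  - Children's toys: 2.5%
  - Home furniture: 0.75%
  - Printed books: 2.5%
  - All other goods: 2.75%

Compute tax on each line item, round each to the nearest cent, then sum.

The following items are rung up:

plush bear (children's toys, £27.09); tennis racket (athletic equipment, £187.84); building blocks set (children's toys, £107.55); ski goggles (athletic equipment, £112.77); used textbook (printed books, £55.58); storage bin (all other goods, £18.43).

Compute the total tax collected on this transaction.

Plush bear £27.09: children's toys → 6.5% + 2.5% district = 9% → £2.44
Tennis racket £187.84: athletic equipment → 7.5% + 0% district = 7.5% → £14.09
Building blocks set £107.55: children's toys → 6.5% + 2.5% district = 9% → £9.68
Ski goggles £112.77: athletic equipment → 7.5% + 0% district = 7.5% → £8.46
Used textbook £55.58: printed books → 0% + 2.5% district = 2.5% → £1.39
Storage bin £18.43: all other goods → 4% + 2.75% district = 6.75% → £1.24
Total tax = £2.44 + £14.09 + £9.68 + £8.46 + £1.39 + £1.24 = £37.30

£37.30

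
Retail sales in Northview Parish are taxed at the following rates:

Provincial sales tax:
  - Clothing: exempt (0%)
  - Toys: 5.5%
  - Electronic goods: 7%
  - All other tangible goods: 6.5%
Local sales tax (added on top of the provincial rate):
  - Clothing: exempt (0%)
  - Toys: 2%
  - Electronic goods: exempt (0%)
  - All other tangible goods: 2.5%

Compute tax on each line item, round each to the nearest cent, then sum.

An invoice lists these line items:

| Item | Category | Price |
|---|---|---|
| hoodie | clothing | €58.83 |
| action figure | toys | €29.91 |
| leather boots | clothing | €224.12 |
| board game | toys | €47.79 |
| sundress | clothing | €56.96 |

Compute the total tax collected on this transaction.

Hoodie €58.83: clothing → 0% + 0% local = 0% → €0.00
Action figure €29.91: toys → 5.5% + 2% local = 7.5% → €2.24
Leather boots €224.12: clothing → 0% + 0% local = 0% → €0.00
Board game €47.79: toys → 5.5% + 2% local = 7.5% → €3.58
Sundress €56.96: clothing → 0% + 0% local = 0% → €0.00
Total tax = €2.24 + €3.58 = €5.82

€5.82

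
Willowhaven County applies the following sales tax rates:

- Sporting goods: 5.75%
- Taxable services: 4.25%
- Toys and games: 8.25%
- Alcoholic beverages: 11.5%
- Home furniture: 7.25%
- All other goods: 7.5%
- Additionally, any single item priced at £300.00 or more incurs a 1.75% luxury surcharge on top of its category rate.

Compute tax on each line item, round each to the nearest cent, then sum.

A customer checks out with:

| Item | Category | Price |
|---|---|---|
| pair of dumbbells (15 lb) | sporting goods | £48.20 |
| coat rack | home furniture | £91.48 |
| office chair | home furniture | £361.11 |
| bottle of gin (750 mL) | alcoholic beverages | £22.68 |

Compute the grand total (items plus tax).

Pair of dumbbells (15 lb) £48.20: sporting goods → 5.75% → £2.77
Coat rack £91.48: home furniture → 7.25% → £6.63
Office chair £361.11: home furniture → 7.25% + 1.75% surcharge = 9% → £32.50
Bottle of gin (750 mL) £22.68: alcoholic beverages → 11.5% → £2.61
Subtotal = £523.47; tax = £44.51; total due = £567.98

£567.98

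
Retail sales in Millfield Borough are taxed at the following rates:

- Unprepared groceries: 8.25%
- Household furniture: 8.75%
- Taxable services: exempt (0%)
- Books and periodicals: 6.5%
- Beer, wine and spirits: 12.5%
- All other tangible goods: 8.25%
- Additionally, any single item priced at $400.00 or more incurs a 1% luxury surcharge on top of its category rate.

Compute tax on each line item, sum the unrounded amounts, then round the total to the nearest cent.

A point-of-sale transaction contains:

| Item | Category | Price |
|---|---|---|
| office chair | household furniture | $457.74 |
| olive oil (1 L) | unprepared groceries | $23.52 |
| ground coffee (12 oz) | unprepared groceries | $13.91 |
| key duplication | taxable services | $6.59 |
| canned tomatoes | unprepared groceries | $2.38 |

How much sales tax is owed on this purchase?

$47.91

Office chair $457.74: household furniture → 8.75% + 1% surcharge = 9.75% → $44.62965
Olive oil (1 L) $23.52: unprepared groceries → 8.25% → $1.9404
Ground coffee (12 oz) $13.91: unprepared groceries → 8.25% → $1.147575
Key duplication $6.59: taxable services → 0% → $0.00
Canned tomatoes $2.38: unprepared groceries → 8.25% → $0.19635
Unrounded tax sum = $47.913975 → $47.91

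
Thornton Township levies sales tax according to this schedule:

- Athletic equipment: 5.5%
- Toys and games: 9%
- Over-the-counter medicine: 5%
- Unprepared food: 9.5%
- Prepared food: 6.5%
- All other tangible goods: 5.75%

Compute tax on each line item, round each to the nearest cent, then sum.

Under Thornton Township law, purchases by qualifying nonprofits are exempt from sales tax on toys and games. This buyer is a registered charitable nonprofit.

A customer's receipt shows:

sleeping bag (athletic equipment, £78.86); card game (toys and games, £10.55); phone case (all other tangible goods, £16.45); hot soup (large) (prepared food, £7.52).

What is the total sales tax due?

Sleeping bag £78.86: athletic equipment → 5.5% → £4.34
Card game £10.55: toys and games, buyer-exempt → 0% → £0.00
Phone case £16.45: all other tangible goods → 5.75% → £0.95
Hot soup (large) £7.52: prepared food → 6.5% → £0.49
Total tax = £4.34 + £0.95 + £0.49 = £5.78

£5.78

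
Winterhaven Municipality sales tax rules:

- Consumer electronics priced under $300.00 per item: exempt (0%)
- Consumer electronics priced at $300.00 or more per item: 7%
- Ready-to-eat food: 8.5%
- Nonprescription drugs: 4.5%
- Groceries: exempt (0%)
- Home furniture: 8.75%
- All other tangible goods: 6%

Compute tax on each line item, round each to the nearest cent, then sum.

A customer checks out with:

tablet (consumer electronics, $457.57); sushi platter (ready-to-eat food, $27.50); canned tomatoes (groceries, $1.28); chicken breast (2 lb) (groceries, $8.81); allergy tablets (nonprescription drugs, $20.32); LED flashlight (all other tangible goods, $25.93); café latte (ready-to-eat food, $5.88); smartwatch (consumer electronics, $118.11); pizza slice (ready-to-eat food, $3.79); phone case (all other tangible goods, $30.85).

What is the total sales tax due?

$39.51

Tablet $457.57: consumer electronics, $300.00 or more → 7% → $32.03
Sushi platter $27.50: ready-to-eat food → 8.5% → $2.34
Canned tomatoes $1.28: groceries → 0% → $0.00
Chicken breast (2 lb) $8.81: groceries → 0% → $0.00
Allergy tablets $20.32: nonprescription drugs → 4.5% → $0.91
LED flashlight $25.93: all other tangible goods → 6% → $1.56
Café latte $5.88: ready-to-eat food → 8.5% → $0.50
Smartwatch $118.11: consumer electronics, under $300.00 → 0% → $0.00
Pizza slice $3.79: ready-to-eat food → 8.5% → $0.32
Phone case $30.85: all other tangible goods → 6% → $1.85
Total tax = $32.03 + $2.34 + $0.91 + $1.56 + $0.50 + $0.32 + $1.85 = $39.51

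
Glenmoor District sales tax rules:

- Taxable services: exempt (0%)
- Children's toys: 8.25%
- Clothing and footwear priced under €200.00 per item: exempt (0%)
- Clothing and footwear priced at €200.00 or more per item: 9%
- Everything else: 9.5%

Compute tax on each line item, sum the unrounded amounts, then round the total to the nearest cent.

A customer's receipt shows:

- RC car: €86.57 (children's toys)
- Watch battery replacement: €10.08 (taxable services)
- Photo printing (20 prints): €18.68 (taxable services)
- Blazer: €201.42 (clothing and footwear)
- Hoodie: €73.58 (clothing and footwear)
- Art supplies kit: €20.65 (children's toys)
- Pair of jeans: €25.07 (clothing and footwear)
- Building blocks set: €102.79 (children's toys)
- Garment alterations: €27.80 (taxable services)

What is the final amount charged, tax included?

RC car €86.57: children's toys → 8.25% → €7.142025
Watch battery replacement €10.08: taxable services → 0% → €0.00
Photo printing (20 prints) €18.68: taxable services → 0% → €0.00
Blazer €201.42: clothing and footwear, €200.00 or more → 9% → €18.1278
Hoodie €73.58: clothing and footwear, under €200.00 → 0% → €0.00
Art supplies kit €20.65: children's toys → 8.25% → €1.703625
Pair of jeans €25.07: clothing and footwear, under €200.00 → 0% → €0.00
Building blocks set €102.79: children's toys → 8.25% → €8.480175
Garment alterations €27.80: taxable services → 0% → €0.00
Subtotal = €566.64; unrounded tax = €35.453625 → €35.45; total due = €602.09

€602.09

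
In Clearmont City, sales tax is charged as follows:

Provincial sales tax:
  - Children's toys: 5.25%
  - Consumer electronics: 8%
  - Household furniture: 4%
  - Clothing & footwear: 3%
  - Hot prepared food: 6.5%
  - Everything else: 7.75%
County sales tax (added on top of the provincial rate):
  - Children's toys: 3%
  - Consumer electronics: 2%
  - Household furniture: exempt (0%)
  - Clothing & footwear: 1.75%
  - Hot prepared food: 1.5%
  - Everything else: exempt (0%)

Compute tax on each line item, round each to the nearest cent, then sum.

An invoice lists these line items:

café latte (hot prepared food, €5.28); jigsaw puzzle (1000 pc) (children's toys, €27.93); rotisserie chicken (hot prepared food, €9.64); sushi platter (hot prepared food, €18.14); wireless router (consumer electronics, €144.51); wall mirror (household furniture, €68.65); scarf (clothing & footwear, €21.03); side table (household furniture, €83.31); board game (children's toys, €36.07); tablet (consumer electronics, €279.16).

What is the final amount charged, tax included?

Café latte €5.28: hot prepared food → 6.5% + 1.5% county = 8% → €0.42
Jigsaw puzzle (1000 pc) €27.93: children's toys → 5.25% + 3% county = 8.25% → €2.30
Rotisserie chicken €9.64: hot prepared food → 6.5% + 1.5% county = 8% → €0.77
Sushi platter €18.14: hot prepared food → 6.5% + 1.5% county = 8% → €1.45
Wireless router €144.51: consumer electronics → 8% + 2% county = 10% → €14.45
Wall mirror €68.65: household furniture → 4% + 0% county = 4% → €2.75
Scarf €21.03: clothing & footwear → 3% + 1.75% county = 4.75% → €1.00
Side table €83.31: household furniture → 4% + 0% county = 4% → €3.33
Board game €36.07: children's toys → 5.25% + 3% county = 8.25% → €2.98
Tablet €279.16: consumer electronics → 8% + 2% county = 10% → €27.92
Subtotal = €693.72; tax = €57.37; total due = €751.09

€751.09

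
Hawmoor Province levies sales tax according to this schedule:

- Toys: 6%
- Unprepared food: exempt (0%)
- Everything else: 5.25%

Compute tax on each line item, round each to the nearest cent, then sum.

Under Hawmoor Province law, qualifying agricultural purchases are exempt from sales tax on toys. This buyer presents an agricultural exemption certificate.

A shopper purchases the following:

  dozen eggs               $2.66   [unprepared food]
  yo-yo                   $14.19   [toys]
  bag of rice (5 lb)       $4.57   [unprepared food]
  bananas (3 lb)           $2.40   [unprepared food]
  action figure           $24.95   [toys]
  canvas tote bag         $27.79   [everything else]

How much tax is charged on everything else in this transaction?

Canvas tote bag $27.79: everything else → 5.25% → $1.46
Tax on everything else = $1.46

$1.46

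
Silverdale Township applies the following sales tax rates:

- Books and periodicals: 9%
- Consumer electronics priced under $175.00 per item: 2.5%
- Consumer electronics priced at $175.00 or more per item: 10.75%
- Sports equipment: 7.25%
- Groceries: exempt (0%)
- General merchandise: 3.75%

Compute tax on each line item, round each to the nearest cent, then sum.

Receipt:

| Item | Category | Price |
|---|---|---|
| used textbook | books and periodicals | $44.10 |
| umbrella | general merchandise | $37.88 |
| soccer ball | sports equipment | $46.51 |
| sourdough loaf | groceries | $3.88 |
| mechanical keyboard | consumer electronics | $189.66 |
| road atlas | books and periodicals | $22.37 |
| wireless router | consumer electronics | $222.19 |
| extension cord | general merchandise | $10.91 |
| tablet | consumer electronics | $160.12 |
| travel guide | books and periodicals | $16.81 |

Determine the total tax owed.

$60.97

Used textbook $44.10: books and periodicals → 9% → $3.97
Umbrella $37.88: general merchandise → 3.75% → $1.42
Soccer ball $46.51: sports equipment → 7.25% → $3.37
Sourdough loaf $3.88: groceries → 0% → $0.00
Mechanical keyboard $189.66: consumer electronics, $175.00 or more → 10.75% → $20.39
Road atlas $22.37: books and periodicals → 9% → $2.01
Wireless router $222.19: consumer electronics, $175.00 or more → 10.75% → $23.89
Extension cord $10.91: general merchandise → 3.75% → $0.41
Tablet $160.12: consumer electronics, under $175.00 → 2.5% → $4.00
Travel guide $16.81: books and periodicals → 9% → $1.51
Total tax = $3.97 + $1.42 + $3.37 + $20.39 + $2.01 + $23.89 + $0.41 + $4.00 + $1.51 = $60.97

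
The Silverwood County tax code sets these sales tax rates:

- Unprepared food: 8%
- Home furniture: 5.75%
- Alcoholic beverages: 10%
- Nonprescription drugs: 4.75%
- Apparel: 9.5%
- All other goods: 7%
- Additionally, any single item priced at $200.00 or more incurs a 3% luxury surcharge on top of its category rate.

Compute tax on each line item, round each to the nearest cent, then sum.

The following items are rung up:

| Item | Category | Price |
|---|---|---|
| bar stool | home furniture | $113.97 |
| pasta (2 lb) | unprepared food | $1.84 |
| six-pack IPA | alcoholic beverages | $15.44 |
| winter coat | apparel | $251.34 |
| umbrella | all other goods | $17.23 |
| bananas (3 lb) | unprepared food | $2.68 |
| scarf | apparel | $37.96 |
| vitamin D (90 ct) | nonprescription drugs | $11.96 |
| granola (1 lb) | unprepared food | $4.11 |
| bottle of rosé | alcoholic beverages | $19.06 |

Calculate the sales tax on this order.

$47.50

Bar stool $113.97: home furniture → 5.75% → $6.55
Pasta (2 lb) $1.84: unprepared food → 8% → $0.15
Six-pack IPA $15.44: alcoholic beverages → 10% → $1.54
Winter coat $251.34: apparel → 9.5% + 3% surcharge = 12.5% → $31.42
Umbrella $17.23: all other goods → 7% → $1.21
Bananas (3 lb) $2.68: unprepared food → 8% → $0.21
Scarf $37.96: apparel → 9.5% → $3.61
Vitamin D (90 ct) $11.96: nonprescription drugs → 4.75% → $0.57
Granola (1 lb) $4.11: unprepared food → 8% → $0.33
Bottle of rosé $19.06: alcoholic beverages → 10% → $1.91
Total tax = $6.55 + $0.15 + $1.54 + $31.42 + $1.21 + $0.21 + $3.61 + $0.57 + $0.33 + $1.91 = $47.50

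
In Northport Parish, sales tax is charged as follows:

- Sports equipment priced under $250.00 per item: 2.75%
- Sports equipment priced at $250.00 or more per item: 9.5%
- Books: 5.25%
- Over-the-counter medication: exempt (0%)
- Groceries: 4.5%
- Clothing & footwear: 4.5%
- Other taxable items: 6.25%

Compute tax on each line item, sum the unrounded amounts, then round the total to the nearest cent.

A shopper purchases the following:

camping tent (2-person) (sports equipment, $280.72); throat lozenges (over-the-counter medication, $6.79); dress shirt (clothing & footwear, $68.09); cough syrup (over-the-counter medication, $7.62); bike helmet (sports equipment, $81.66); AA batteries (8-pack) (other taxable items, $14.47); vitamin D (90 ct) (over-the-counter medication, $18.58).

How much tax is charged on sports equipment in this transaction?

Camping tent (2-person) $280.72: sports equipment, $250.00 or more → 9.5% → $26.6684
Bike helmet $81.66: sports equipment, under $250.00 → 2.75% → $2.24565
Tax on sports equipment: unrounded sum = $28.91405 → $28.91

$28.91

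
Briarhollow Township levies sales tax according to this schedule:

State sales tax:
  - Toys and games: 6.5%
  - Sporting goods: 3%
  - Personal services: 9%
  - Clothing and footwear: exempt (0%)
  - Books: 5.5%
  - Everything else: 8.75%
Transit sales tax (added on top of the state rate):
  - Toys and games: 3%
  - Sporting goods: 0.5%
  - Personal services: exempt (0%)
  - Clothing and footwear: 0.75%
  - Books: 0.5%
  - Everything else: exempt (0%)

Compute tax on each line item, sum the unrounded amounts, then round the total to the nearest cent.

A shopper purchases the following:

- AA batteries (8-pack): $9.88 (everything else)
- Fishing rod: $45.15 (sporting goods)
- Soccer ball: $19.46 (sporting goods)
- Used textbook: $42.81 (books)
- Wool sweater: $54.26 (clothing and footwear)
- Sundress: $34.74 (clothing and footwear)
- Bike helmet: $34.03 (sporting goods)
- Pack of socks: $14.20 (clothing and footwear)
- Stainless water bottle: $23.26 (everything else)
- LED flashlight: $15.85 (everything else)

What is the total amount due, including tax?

AA batteries (8-pack) $9.88: everything else → 8.75% + 0% transit = 8.75% → $0.8645
Fishing rod $45.15: sporting goods → 3% + 0.5% transit = 3.5% → $1.58025
Soccer ball $19.46: sporting goods → 3% + 0.5% transit = 3.5% → $0.6811
Used textbook $42.81: books → 5.5% + 0.5% transit = 6% → $2.5686
Wool sweater $54.26: clothing and footwear → 0% + 0.75% transit = 0.75% → $0.40695
Sundress $34.74: clothing and footwear → 0% + 0.75% transit = 0.75% → $0.26055
Bike helmet $34.03: sporting goods → 3% + 0.5% transit = 3.5% → $1.19105
Pack of socks $14.20: clothing and footwear → 0% + 0.75% transit = 0.75% → $0.1065
Stainless water bottle $23.26: everything else → 8.75% + 0% transit = 8.75% → $2.03525
LED flashlight $15.85: everything else → 8.75% + 0% transit = 8.75% → $1.386875
Subtotal = $293.64; unrounded tax = $11.081625 → $11.08; total due = $304.72

$304.72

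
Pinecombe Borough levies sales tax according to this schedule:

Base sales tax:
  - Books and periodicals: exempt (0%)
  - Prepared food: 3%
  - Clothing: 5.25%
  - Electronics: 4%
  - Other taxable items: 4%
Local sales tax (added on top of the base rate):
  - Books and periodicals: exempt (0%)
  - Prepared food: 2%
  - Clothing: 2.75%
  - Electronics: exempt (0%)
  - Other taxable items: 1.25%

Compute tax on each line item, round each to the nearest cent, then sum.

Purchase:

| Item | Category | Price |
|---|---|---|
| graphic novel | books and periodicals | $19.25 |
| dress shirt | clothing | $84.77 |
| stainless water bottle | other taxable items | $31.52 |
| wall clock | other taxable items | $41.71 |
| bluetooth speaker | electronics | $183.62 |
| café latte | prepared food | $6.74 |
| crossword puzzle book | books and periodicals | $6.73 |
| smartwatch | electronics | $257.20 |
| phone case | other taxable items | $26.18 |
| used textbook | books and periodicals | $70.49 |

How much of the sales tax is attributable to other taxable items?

Stainless water bottle $31.52: other taxable items → 4% + 1.25% local = 5.25% → $1.65
Wall clock $41.71: other taxable items → 4% + 1.25% local = 5.25% → $2.19
Phone case $26.18: other taxable items → 4% + 1.25% local = 5.25% → $1.37
Tax on other taxable items = $1.65 + $2.19 + $1.37 = $5.21

$5.21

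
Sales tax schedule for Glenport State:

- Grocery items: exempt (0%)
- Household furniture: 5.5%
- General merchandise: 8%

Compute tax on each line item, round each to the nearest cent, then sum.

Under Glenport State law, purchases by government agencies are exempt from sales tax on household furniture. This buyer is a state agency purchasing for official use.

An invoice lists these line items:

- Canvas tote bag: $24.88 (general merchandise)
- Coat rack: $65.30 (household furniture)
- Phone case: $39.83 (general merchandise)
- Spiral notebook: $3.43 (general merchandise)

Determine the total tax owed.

Canvas tote bag $24.88: general merchandise → 8% → $1.99
Coat rack $65.30: household furniture, buyer-exempt → 0% → $0.00
Phone case $39.83: general merchandise → 8% → $3.19
Spiral notebook $3.43: general merchandise → 8% → $0.27
Total tax = $1.99 + $3.19 + $0.27 = $5.45

$5.45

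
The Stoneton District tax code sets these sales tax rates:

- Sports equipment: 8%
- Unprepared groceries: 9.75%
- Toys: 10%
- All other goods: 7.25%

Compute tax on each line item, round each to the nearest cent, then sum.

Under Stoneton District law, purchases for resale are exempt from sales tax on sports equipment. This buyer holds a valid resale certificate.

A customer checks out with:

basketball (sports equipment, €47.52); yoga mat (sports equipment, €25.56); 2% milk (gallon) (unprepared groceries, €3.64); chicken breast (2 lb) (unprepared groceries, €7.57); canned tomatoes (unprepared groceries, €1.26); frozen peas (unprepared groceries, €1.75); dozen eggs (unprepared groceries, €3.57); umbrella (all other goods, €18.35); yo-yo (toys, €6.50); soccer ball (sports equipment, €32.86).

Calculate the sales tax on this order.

Basketball €47.52: sports equipment, buyer-exempt → 0% → €0.00
Yoga mat €25.56: sports equipment, buyer-exempt → 0% → €0.00
2% milk (gallon) €3.64: unprepared groceries → 9.75% → €0.35
Chicken breast (2 lb) €7.57: unprepared groceries → 9.75% → €0.74
Canned tomatoes €1.26: unprepared groceries → 9.75% → €0.12
Frozen peas €1.75: unprepared groceries → 9.75% → €0.17
Dozen eggs €3.57: unprepared groceries → 9.75% → €0.35
Umbrella €18.35: all other goods → 7.25% → €1.33
Yo-yo €6.50: toys → 10% → €0.65
Soccer ball €32.86: sports equipment, buyer-exempt → 0% → €0.00
Total tax = €0.35 + €0.74 + €0.12 + €0.17 + €0.35 + €1.33 + €0.65 = €3.71

€3.71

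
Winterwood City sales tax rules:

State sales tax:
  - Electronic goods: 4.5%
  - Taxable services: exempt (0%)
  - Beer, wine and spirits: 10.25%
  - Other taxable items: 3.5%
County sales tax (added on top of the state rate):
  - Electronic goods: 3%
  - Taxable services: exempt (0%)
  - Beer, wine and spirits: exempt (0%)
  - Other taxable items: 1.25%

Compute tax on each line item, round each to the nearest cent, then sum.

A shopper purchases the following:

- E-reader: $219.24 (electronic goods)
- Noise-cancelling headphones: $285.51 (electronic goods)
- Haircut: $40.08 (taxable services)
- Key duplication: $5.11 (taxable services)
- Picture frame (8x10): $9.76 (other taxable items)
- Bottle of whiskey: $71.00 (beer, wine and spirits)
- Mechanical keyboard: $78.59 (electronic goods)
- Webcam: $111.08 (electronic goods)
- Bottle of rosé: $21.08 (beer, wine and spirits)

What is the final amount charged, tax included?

E-reader $219.24: electronic goods → 4.5% + 3% county = 7.5% → $16.44
Noise-cancelling headphones $285.51: electronic goods → 4.5% + 3% county = 7.5% → $21.41
Haircut $40.08: taxable services → 0% + 0% county = 0% → $0.00
Key duplication $5.11: taxable services → 0% + 0% county = 0% → $0.00
Picture frame (8x10) $9.76: other taxable items → 3.5% + 1.25% county = 4.75% → $0.46
Bottle of whiskey $71.00: beer, wine and spirits → 10.25% + 0% county = 10.25% → $7.28
Mechanical keyboard $78.59: electronic goods → 4.5% + 3% county = 7.5% → $5.89
Webcam $111.08: electronic goods → 4.5% + 3% county = 7.5% → $8.33
Bottle of rosé $21.08: beer, wine and spirits → 10.25% + 0% county = 10.25% → $2.16
Subtotal = $841.45; tax = $61.97; total due = $903.42

$903.42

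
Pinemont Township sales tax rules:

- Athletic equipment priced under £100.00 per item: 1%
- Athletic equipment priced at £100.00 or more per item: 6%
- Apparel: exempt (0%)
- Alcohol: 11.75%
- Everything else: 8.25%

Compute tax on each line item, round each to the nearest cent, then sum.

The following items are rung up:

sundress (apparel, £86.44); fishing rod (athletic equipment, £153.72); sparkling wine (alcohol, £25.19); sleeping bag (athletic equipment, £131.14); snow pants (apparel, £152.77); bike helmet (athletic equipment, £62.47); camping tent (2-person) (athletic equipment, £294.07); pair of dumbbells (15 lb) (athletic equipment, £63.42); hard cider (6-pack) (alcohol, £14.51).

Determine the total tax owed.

£40.64

Sundress £86.44: apparel → 0% → £0.00
Fishing rod £153.72: athletic equipment, £100.00 or more → 6% → £9.22
Sparkling wine £25.19: alcohol → 11.75% → £2.96
Sleeping bag £131.14: athletic equipment, £100.00 or more → 6% → £7.87
Snow pants £152.77: apparel → 0% → £0.00
Bike helmet £62.47: athletic equipment, under £100.00 → 1% → £0.62
Camping tent (2-person) £294.07: athletic equipment, £100.00 or more → 6% → £17.64
Pair of dumbbells (15 lb) £63.42: athletic equipment, under £100.00 → 1% → £0.63
Hard cider (6-pack) £14.51: alcohol → 11.75% → £1.70
Total tax = £9.22 + £2.96 + £7.87 + £0.62 + £17.64 + £0.63 + £1.70 = £40.64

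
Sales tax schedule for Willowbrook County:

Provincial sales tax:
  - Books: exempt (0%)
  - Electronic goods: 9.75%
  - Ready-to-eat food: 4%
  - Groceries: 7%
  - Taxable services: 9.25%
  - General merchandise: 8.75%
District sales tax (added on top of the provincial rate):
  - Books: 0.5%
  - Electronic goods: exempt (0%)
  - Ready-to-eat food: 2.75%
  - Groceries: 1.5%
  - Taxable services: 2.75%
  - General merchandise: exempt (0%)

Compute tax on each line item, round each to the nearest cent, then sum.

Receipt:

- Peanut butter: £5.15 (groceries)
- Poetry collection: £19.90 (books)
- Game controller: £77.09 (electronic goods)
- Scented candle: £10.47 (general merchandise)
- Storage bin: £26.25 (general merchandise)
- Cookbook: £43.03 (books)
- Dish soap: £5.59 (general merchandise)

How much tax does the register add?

Peanut butter £5.15: groceries → 7% + 1.5% district = 8.5% → £0.44
Poetry collection £19.90: books → 0% + 0.5% district = 0.5% → £0.10
Game controller £77.09: electronic goods → 9.75% + 0% district = 9.75% → £7.52
Scented candle £10.47: general merchandise → 8.75% + 0% district = 8.75% → £0.92
Storage bin £26.25: general merchandise → 8.75% + 0% district = 8.75% → £2.30
Cookbook £43.03: books → 0% + 0.5% district = 0.5% → £0.22
Dish soap £5.59: general merchandise → 8.75% + 0% district = 8.75% → £0.49
Total tax = £0.44 + £0.10 + £7.52 + £0.92 + £2.30 + £0.22 + £0.49 = £11.99

£11.99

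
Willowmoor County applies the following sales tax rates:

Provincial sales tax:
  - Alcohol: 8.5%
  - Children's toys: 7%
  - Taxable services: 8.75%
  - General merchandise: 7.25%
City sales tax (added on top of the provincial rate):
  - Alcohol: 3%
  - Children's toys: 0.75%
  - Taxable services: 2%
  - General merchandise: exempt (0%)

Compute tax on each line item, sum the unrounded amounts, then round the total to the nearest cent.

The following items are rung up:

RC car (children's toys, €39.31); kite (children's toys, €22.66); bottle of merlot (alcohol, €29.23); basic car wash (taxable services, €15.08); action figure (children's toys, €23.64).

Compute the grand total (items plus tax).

€141.54

RC car €39.31: children's toys → 7% + 0.75% city = 7.75% → €3.046525
Kite €22.66: children's toys → 7% + 0.75% city = 7.75% → €1.75615
Bottle of merlot €29.23: alcohol → 8.5% + 3% city = 11.5% → €3.36145
Basic car wash €15.08: taxable services → 8.75% + 2% city = 10.75% → €1.6211
Action figure €23.64: children's toys → 7% + 0.75% city = 7.75% → €1.8321
Subtotal = €129.92; unrounded tax = €11.617325 → €11.62; total due = €141.54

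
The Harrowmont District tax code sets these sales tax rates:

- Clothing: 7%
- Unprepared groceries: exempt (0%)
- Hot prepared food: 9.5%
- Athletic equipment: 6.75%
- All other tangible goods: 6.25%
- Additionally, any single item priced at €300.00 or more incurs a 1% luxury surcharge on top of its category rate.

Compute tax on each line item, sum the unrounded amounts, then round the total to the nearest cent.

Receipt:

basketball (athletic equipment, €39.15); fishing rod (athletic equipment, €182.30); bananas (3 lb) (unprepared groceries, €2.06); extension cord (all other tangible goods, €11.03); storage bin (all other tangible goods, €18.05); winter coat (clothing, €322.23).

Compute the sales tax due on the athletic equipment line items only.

Basketball €39.15: athletic equipment → 6.75% → €2.642625
Fishing rod €182.30: athletic equipment → 6.75% → €12.30525
Tax on athletic equipment: unrounded sum = €14.947875 → €14.95

€14.95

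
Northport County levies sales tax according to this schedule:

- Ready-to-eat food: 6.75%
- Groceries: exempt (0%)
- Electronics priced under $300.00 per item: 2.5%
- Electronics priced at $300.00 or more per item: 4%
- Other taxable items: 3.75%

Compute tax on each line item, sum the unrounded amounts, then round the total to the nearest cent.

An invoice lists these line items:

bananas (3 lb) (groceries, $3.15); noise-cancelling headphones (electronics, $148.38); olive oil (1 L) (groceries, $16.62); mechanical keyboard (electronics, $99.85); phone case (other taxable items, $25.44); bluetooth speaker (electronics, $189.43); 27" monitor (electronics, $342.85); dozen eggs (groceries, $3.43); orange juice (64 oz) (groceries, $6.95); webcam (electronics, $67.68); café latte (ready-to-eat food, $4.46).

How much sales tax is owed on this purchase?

Bananas (3 lb) $3.15: groceries → 0% → $0.00
Noise-cancelling headphones $148.38: electronics, under $300.00 → 2.5% → $3.7095
Olive oil (1 L) $16.62: groceries → 0% → $0.00
Mechanical keyboard $99.85: electronics, under $300.00 → 2.5% → $2.49625
Phone case $25.44: other taxable items → 3.75% → $0.954
Bluetooth speaker $189.43: electronics, under $300.00 → 2.5% → $4.73575
27" monitor $342.85: electronics, $300.00 or more → 4% → $13.714
Dozen eggs $3.43: groceries → 0% → $0.00
Orange juice (64 oz) $6.95: groceries → 0% → $0.00
Webcam $67.68: electronics, under $300.00 → 2.5% → $1.692
Café latte $4.46: ready-to-eat food → 6.75% → $0.30105
Unrounded tax sum = $27.60255 → $27.60

$27.60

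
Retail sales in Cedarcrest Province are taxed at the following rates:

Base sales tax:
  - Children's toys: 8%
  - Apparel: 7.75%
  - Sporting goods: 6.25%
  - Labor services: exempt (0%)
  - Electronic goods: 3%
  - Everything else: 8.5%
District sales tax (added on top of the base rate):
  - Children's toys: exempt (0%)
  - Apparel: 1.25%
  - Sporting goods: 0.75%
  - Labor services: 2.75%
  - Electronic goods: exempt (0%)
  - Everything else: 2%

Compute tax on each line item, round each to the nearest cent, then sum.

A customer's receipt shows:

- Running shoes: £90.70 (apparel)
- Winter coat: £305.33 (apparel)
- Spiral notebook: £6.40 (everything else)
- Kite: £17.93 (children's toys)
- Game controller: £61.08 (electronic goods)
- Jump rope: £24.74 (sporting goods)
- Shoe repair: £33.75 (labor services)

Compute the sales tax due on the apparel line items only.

Running shoes £90.70: apparel → 7.75% + 1.25% district = 9% → £8.16
Winter coat £305.33: apparel → 7.75% + 1.25% district = 9% → £27.48
Tax on apparel = £8.16 + £27.48 = £35.64

£35.64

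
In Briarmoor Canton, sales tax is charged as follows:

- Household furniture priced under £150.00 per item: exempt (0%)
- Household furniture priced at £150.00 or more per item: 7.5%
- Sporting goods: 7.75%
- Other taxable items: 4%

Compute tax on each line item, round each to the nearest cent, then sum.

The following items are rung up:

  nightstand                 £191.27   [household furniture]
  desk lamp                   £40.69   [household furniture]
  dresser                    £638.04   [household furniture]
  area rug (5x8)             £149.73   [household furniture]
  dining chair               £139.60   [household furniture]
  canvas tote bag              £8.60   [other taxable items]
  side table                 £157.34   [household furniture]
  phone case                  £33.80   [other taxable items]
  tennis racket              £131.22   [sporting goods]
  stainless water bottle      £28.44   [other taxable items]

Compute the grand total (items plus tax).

£1605.73

Nightstand £191.27: household furniture, £150.00 or more → 7.5% → £14.35
Desk lamp £40.69: household furniture, under £150.00 → 0% → £0.00
Dresser £638.04: household furniture, £150.00 or more → 7.5% → £47.85
Area rug (5x8) £149.73: household furniture, under £150.00 → 0% → £0.00
Dining chair £139.60: household furniture, under £150.00 → 0% → £0.00
Canvas tote bag £8.60: other taxable items → 4% → £0.34
Side table £157.34: household furniture, £150.00 or more → 7.5% → £11.80
Phone case £33.80: other taxable items → 4% → £1.35
Tennis racket £131.22: sporting goods → 7.75% → £10.17
Stainless water bottle £28.44: other taxable items → 4% → £1.14
Subtotal = £1518.73; tax = £87.00; total due = £1605.73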